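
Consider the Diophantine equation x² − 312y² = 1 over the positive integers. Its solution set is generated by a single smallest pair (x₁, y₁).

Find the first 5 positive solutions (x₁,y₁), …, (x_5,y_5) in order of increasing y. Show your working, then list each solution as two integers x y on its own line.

53 3
5617 318
595349 33705
63101377 3572412
6688150613 378641967

√312 = [17; 1,1,1,34, …], period ℓ=4 (even) → k=3
a_0=17:  p_0=17·1+0=17,  q_0=17·0+1=1
a_1=1:  p_1=1·17+1=18,  q_1=1·1+0=1
a_2=1:  p_2=1·18+17=35,  q_2=1·1+1=2
a_3=1:  p_3=1·35+18=53,  q_3=1·2+1=3
fundamental: x₁=53, y₁=3  (since 2809 − 312·9 = 1)
(x_2, y_2) = (53·53 + 312·3·3, 53·3 + 3·53) = (5617, 318)
(x_3, y_3) = (53·5617 + 312·3·318, 53·318 + 3·5617) = (595349, 33705)
(x_4, y_4) = (53·595349 + 312·3·33705, 53·33705 + 3·595349) = (63101377, 3572412)
(x_5, y_5) = (53·63101377 + 312·3·3572412, 53·3572412 + 3·63101377) = (6688150613, 378641967)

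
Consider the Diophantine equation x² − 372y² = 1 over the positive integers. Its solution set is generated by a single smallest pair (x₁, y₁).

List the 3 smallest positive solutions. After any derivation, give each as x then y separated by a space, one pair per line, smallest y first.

[19; 3,2,12,2,3,38] for √372; ℓ=6 ⇒ convergent index 5
a_0=19:  p_0=19·1+0=19,  q_0=19·0+1=1
…
a_2=2:  p_2=2·58+19=135,  q_2=2·3+1=7
…
a_4=2:  p_4=2·1678+135=3491,  q_4=2·87+7=181
a_5=3:  p_5=3·3491+1678=12151,  q_5=3·181+87=630
(x₁, y₁) = (12151, 630);  12151² − 372·630² = 1 ✓
n=2: (12151,630)∘(12151,630) = (12151·12151+372·630·630, 12151·630+630·12151) = (295293601,15310260)
n=3: (295293601,15310260)∘(12151,630) = (12151·295293601+372·630·15310260, 12151·15310260+630·295293601) = (7176225079351,372069937890)

12151 630
295293601 15310260
7176225079351 372069937890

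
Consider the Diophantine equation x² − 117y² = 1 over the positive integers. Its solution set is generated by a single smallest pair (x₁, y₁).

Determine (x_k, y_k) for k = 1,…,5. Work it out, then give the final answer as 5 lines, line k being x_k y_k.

649 60
842401 77880
1093435849 101088180
1419278889601 131212379760
1842222905266249 170313567840300

√117 → a₀=10, period (1,4,2,4,1,20); ℓ=6 even so k=5
k=0  a_k=10  p_k/q_k = 10/1
k=1  a_k=1  p_k/q_k = 11/1
k=2  a_k=4  p_k/q_k = 54/5
k=3  a_k=2  p_k/q_k = 119/11
k=4  a_k=4  p_k/q_k = 530/49
k=5  a_k=1  p_k/q_k = 649/60
(x₁, y₁) = (649, 60);  649² − 117·60² = 1 ✓
k=2:  x_2 = 649·649+117·60·60 = 842401,  y_2 = 649·60+60·649 = 77880
k=3:  x_3 = 649·842401+117·60·77880 = 1093435849,  y_3 = 649·77880+60·842401 = 101088180
k=4:  x_4 = 649·1093435849+117·60·101088180 = 1419278889601,  y_4 = 649·101088180+60·1093435849 = 131212379760
k=5:  x_5 = 649·1419278889601+117·60·131212379760 = 1842222905266249,  y_5 = 649·131212379760+60·1419278889601 = 170313567840300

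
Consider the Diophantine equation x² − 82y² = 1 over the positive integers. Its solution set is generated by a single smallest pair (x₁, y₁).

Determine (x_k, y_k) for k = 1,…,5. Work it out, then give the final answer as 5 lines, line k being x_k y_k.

163 18
53137 5868
17322499 1912950
5647081537 623615832
1840931258563 203296848282

[9; 18] for √82; ℓ=1 ⇒ convergent index 1
a_0=9:  p_0=9·1+0=9,  q_0=9·0+1=1
a_1=18:  p_1=18·9+1=163,  q_1=18·1+0=18
(x₁, y₁) = (163, 18);  163² − 82·18² = 1 ✓
k=2:  x_2 = 163·163+82·18·18 = 53137,  y_2 = 163·18+18·163 = 5868
k=3:  x_3 = 163·53137+82·18·5868 = 17322499,  y_3 = 163·5868+18·53137 = 1912950
k=4:  x_4 = 163·17322499+82·18·1912950 = 5647081537,  y_4 = 163·1912950+18·17322499 = 623615832
k=5:  x_5 = 163·5647081537+82·18·623615832 = 1840931258563,  y_5 = 163·623615832+18·5647081537 = 203296848282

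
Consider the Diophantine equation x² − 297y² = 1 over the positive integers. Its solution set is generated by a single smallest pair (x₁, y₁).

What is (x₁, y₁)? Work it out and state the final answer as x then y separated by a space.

√297 → a₀=17, period (4,3,1,1,2,1,1,3,4,34); ℓ=10 even so k=9
k=0  a_k=17  p_k/q_k = 17/1
…
k=2  a_k=3  p_k/q_k = 224/13
…
k=4  a_k=1  p_k/q_k = 517/30
…
k=6  a_k=1  p_k/q_k = 1844/107
…
k=8  a_k=3  p_k/q_k = 11357/659
k=9  a_k=4  p_k/q_k = 48599/2820
→ (48599, 2820).  Check: 48599²=2361862801, 297·2820²=2361862800, difference 1.

48599 2820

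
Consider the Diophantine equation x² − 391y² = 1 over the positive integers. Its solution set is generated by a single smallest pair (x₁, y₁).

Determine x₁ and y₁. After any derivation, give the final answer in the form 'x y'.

7338680 371133

[19; 1,3,2,2,1,…,3,1,38] for √391; ℓ=16 ⇒ convergent index 15
a_0=19:  p_0=19·1+0=19,  q_0=19·0+1=1
…
a_2=3:  p_2=3·20+19=79,  q_2=3·1+1=4
a_3=2:  p_3=2·79+20=178,  q_3=2·4+1=9
a_4=2:  p_4=2·178+79=435,  q_4=2·9+4=22
a_5=1:  p_5=1·435+178=613,  q_5=1·22+9=31
a_6=1:  p_6=1·613+435=1048,  q_6=1·31+22=53
…
a_8=19:  p_8=19·2709+1048=52519,  q_8=19·137+53=2656
…
a_10=1:  p_10=1·107747+52519=160266,  q_10=1·5449+2656=8105
…
a_12=2:  p_12=2·268013+160266=696292,  q_12=2·13554+8105=35213
a_13=2:  p_13=2·696292+268013=1660597,  q_13=2·35213+13554=83980
a_14=3:  p_14=3·1660597+696292=5678083,  q_14=3·83980+35213=287153
a_15=1:  p_15=1·5678083+1660597=7338680,  q_15=1·287153+83980=371133
→ (7338680, 371133).  Check: 7338680²=53856224142400, 391·371133²=53856224142399, difference 1.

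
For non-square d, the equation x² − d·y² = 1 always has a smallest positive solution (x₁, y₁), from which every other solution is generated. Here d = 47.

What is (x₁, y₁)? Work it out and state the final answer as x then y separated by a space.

√47 = [6; 1,5,1,12, …], period ℓ=4 (even) → k=3
a_0=6:  p_0=6·1+0=6,  q_0=6·0+1=1
a_1=1:  p_1=1·6+1=7,  q_1=1·1+0=1
a_2=5:  p_2=5·7+6=41,  q_2=5·1+1=6
a_3=1:  p_3=1·41+7=48,  q_3=1·6+1=7
(x₁, y₁) = (48, 7);  48² − 47·7² = 1 ✓

48 7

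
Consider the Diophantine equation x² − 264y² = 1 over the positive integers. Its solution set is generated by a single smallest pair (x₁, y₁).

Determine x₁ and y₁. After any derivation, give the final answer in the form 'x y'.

[16; 4,32] for √264; ℓ=2 ⇒ convergent index 1
a_0=16:  p_0=16·1+0=16,  q_0=16·0+1=1
a_1=4:  p_1=4·16+1=65,  q_1=4·1+0=4
fundamental: x₁=65, y₁=4  (since 4225 − 264·16 = 1)

65 4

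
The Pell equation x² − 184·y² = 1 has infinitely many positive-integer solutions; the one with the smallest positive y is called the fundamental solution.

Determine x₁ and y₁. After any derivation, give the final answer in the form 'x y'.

[13; 1,1,3,2,1,2,1,2,3,1,1,26] for √184; ℓ=12 ⇒ convergent index 11
a_0=13:  p_0=13·1+0=13,  q_0=13·0+1=1
…
a_2=1:  p_2=1·14+13=27,  q_2=1·1+1=2
a_3=3:  p_3=3·27+14=95,  q_3=3·2+1=7
a_4=2:  p_4=2·95+27=217,  q_4=2·7+2=16
…
a_6=2:  p_6=2·312+217=841,  q_6=2·23+16=62
a_7=1:  p_7=1·841+312=1153,  q_7=1·62+23=85
…
a_9=3:  p_9=3·3147+1153=10594,  q_9=3·232+85=781
a_10=1:  p_10=1·10594+3147=13741,  q_10=1·781+232=1013
a_11=1:  p_11=1·13741+10594=24335,  q_11=1·1013+781=1794
(x₁, y₁) = (24335, 1794);  24335² − 184·1794² = 1 ✓

24335 1794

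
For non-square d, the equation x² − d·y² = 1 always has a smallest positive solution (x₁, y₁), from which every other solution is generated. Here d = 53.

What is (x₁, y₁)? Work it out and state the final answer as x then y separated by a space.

66249 9100

d=53: √d = [7; 3,1,1,3,14] (ℓ=5, odd), read p_9/q_9
step 0: (7, 1)  from 7·(1,0) + (0,1)
…
step 4: (182, 25)  from 3·(51,7) + (29,4)
…
step 7: (10578, 1453)  from 1·(7979,1096) + (2599,357)
step 8: (18557, 2549)  from 1·(10578,1453) + (7979,1096)
step 9: (66249, 9100)  from 3·(18557,2549) + (10578,1453)
(x₁, y₁) = (66249, 9100);  66249² − 53·9100² = 1 ✓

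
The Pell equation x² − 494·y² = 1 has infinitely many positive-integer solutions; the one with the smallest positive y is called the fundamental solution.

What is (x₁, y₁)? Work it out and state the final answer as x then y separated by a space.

73035 3286

√494 → a₀=22, period (4,2,2,1,2,1,2,2,4,44); ℓ=10 even so k=9
k=0  a_k=22  p_k/q_k = 22/1
…
k=4  a_k=1  p_k/q_k = 689/31
k=5  a_k=2  p_k/q_k = 1867/84
…
k=8  a_k=2  p_k/q_k = 16514/743
k=9  a_k=4  p_k/q_k = 73035/3286
→ (73035, 3286).  Check: 73035²=5334111225, 494·3286²=5334111224, difference 1.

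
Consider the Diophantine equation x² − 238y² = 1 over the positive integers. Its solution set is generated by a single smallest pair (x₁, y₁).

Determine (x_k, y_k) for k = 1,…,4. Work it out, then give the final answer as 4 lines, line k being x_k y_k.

√238 = [15; 2,2,1,14,1,2,2,30, …], period ℓ=8 (even) → k=7
step 0: (15, 1)  from 15·(1,0) + (0,1)
step 1: (31, 2)  from 2·(15,1) + (1,0)
…
step 4: (1589, 103)  from 14·(108,7) + (77,5)
…
step 6: (4983, 323)  from 2·(1697,110) + (1589,103)
step 7: (11663, 756)  from 2·(4983,323) + (1697,110)
fundamental: x₁=11663, y₁=756  (since 136025569 − 238·571536 = 1)
n=2: (11663,756)∘(11663,756) = (11663·11663+238·756·756, 11663·756+756·11663) = (272051137,17634456)
n=3: (272051137,17634456)∘(11663,756) = (11663·272051137+238·756·17634456, 11663·17634456+756·272051137) = (6345864809999,411341319900)
n=4: (6345864809999,411341319900)∘(11663,756) = (11663·6345864809999+238·756·411341319900, 11663·411341319900+756·6345864809999) = (148023642285985537,9594947610352944)

11663 756
272051137 17634456
6345864809999 411341319900
148023642285985537 9594947610352944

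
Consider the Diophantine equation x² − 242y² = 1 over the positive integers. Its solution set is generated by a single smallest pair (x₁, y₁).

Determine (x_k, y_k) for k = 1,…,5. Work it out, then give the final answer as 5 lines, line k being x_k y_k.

19601 1260
768398401 49394520
30122754096401 1936363971780
1180872205318713601 75909340372325040
46292552162781456490001 2975797959339522246300

[15; 1,1,3,1,14,1,3,1,1,30] for √242; ℓ=10 ⇒ convergent index 9
step 0: (15, 1)  from 15·(1,0) + (0,1)
…
step 2: (31, 2)  from 1·(16,1) + (15,1)
…
step 5: (2069, 133)  from 14·(140,9) + (109,7)
…
step 8: (10905, 701)  from 1·(8696,559) + (2209,142)
step 9: (19601, 1260)  from 1·(10905,701) + (8696,559)
fundamental: x₁=19601, y₁=1260  (since 384199201 − 242·1587600 = 1)
(19601+1260√242)^2 = 768398401 + 49394520√242
(19601+1260√242)^3 = 30122754096401 + 1936363971780√242
(19601+1260√242)^4 = 1180872205318713601 + 75909340372325040√242
(19601+1260√242)^5 = 46292552162781456490001 + 2975797959339522246300√242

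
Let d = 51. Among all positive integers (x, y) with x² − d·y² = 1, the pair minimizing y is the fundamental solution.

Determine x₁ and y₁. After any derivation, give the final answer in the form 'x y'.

[7; 7,14] for √51; ℓ=2 ⇒ convergent index 1
i=0: a=7 ⇒ p=7, q=1
i=1: a=7 ⇒ p=50, q=7
(x₁, y₁) = (50, 7);  50² − 51·7² = 1 ✓

50 7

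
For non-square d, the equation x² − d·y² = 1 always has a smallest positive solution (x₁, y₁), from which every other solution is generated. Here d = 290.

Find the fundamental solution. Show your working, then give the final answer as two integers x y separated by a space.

d=290: √d = [17; 34] (ℓ=1, odd), read p_1/q_1
step 0: (17, 1)  from 17·(1,0) + (0,1)
step 1: (579, 34)  from 34·(17,1) + (1,0)
fundamental: x₁=579, y₁=34  (since 335241 − 290·1156 = 1)

579 34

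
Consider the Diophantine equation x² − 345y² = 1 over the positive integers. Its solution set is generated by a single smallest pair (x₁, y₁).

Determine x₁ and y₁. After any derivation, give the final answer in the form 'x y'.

d=345: √d = [18; 1,1,2,1,6,1,2,1,1,36] (ℓ=10, even), read p_9/q_9
step 0: (18, 1)  from 18·(1,0) + (0,1)
step 1: (19, 1)  from 1·(18,1) + (1,0)
step 2: (37, 2)  from 1·(19,1) + (18,1)
step 3: (93, 5)  from 2·(37,2) + (19,1)
step 4: (130, 7)  from 1·(93,5) + (37,2)
step 5: (873, 47)  from 6·(130,7) + (93,5)
…
step 7: (2879, 155)  from 2·(1003,54) + (873,47)
step 8: (3882, 209)  from 1·(2879,155) + (1003,54)
step 9: (6761, 364)  from 1·(3882,209) + (2879,155)
(x₁, y₁) = (6761, 364);  6761² − 345·364² = 1 ✓

6761 364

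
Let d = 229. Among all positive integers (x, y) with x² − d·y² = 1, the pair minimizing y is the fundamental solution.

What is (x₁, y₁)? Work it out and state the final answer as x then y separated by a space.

√229 → a₀=15, period (7,1,1,7,30); ℓ=5 odd so k=9
step 0: (15, 1)  from 15·(1,0) + (0,1)
step 1: (106, 7)  from 7·(15,1) + (1,0)
…
step 3: (227, 15)  from 1·(121,8) + (106,7)
…
step 7: (413926, 27353)  from 1·(362399,23948) + (51527,3405)
step 8: (776325, 51301)  from 1·(413926,27353) + (362399,23948)
step 9: (5848201, 386460)  from 7·(776325,51301) + (413926,27353)
fundamental: x₁=5848201, y₁=386460  (since 34201454936401 − 229·149351331600 = 1)

5848201 386460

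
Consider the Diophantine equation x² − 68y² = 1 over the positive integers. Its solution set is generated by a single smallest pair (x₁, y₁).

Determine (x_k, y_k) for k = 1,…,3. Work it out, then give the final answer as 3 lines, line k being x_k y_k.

[8; 4,16] for √68; ℓ=2 ⇒ convergent index 1
i=0: a=8 ⇒ p=8, q=1
i=1: a=4 ⇒ p=33, q=4
→ (33, 4).  Check: 33²=1089, 68·4²=1088, difference 1.
k=2:  x_2 = 33·33+68·4·4 = 2177,  y_2 = 33·4+4·33 = 264
k=3:  x_3 = 33·2177+68·4·264 = 143649,  y_3 = 33·264+4·2177 = 17420

33 4
2177 264
143649 17420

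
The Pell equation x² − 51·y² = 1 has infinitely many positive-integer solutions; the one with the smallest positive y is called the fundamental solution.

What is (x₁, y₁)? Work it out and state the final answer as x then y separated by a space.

50 7

[7; 7,14] for √51; ℓ=2 ⇒ convergent index 1
a_0=7:  p_0=7·1+0=7,  q_0=7·0+1=1
a_1=7:  p_1=7·7+1=50,  q_1=7·1+0=7
fundamental: x₁=50, y₁=7  (since 2500 − 51·49 = 1)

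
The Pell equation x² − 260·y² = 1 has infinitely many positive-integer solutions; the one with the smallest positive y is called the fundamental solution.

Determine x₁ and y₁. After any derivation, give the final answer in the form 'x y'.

129 8

√260 = [16; 8,32, …], period ℓ=2 (even) → k=1
k=0  a_k=16  p_k/q_k = 16/1
k=1  a_k=8  p_k/q_k = 129/8
fundamental: x₁=129, y₁=8  (since 16641 − 260·64 = 1)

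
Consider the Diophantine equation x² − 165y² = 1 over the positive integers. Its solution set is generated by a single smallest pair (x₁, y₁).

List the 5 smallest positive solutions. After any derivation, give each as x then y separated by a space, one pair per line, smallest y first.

1079 84
2328481 181272
5024860919 391184892
10843647534721 844176815664
23400586355066999 1821733177018020

[12; 1,5,2,5,1,24] for √165; ℓ=6 ⇒ convergent index 5
i=0: a=12 ⇒ p=12, q=1
i=1: a=1 ⇒ p=13, q=1
…
i=4: a=5 ⇒ p=912, q=71
i=5: a=1 ⇒ p=1079, q=84
fundamental: x₁=1079, y₁=84  (since 1164241 − 165·7056 = 1)
n=2: (1079,84)∘(1079,84) = (1079·1079+165·84·84, 1079·84+84·1079) = (2328481,181272)
n=3: (2328481,181272)∘(1079,84) = (1079·2328481+165·84·181272, 1079·181272+84·2328481) = (5024860919,391184892)
n=4: (5024860919,391184892)∘(1079,84) = (1079·5024860919+165·84·391184892, 1079·391184892+84·5024860919) = (10843647534721,844176815664)
n=5: (10843647534721,844176815664)∘(1079,84) = (1079·10843647534721+165·84·844176815664, 1079·844176815664+84·10843647534721) = (23400586355066999,1821733177018020)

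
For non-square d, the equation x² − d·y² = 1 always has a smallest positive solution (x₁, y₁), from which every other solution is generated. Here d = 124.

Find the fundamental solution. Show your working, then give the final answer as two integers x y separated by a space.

√124 = [11; 7,2,1,1,1,…,2,7,22, …], period ℓ=16 (even) → k=15
a_0=11:  p_0=11·1+0=11,  q_0=11·0+1=1
a_1=7:  p_1=7·11+1=78,  q_1=7·1+0=7
…
a_3=1:  p_3=1·167+78=245,  q_3=1·15+7=22
a_4=1:  p_4=1·245+167=412,  q_4=1·22+15=37
a_5=1:  p_5=1·412+245=657,  q_5=1·37+22=59
…
a_7=1:  p_7=1·2383+657=3040,  q_7=1·214+59=273
a_8=4:  p_8=4·3040+2383=14543,  q_8=4·273+214=1306
a_9=1:  p_9=1·14543+3040=17583,  q_9=1·1306+273=1579
…
a_11=1:  p_11=1·67292+17583=84875,  q_11=1·6043+1579=7622
a_12=1:  p_12=1·84875+67292=152167,  q_12=1·7622+6043=13665
…
a_14=2:  p_14=2·237042+152167=626251,  q_14=2·21287+13665=56239
a_15=7:  p_15=7·626251+237042=4620799,  q_15=7·56239+21287=414960
(x₁, y₁) = (4620799, 414960);  4620799² − 124·414960² = 1 ✓

4620799 414960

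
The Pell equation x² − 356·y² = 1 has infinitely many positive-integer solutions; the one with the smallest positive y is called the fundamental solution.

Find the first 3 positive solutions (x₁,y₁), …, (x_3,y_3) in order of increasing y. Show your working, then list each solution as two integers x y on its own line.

√356 = [18; 1,6,1,1,2,…,6,1,36, …], period ℓ=14 (even) → k=13
k=0  a_k=18  p_k/q_k = 18/1
k=1  a_k=1  p_k/q_k = 19/1
…
k=3  a_k=1  p_k/q_k = 151/8
…
k=8  a_k=1  p_k/q_k = 9717/515
…
k=12  a_k=6  p_k/q_k = 433982/23001
k=13  a_k=1  p_k/q_k = 500001/26500
fundamental: x₁=500001, y₁=26500  (since 250001000001 − 356·702250000 = 1)
(x_2, y_2) = (500001·500001 + 356·26500·26500, 500001·26500 + 26500·500001) = (500002000001, 26500053000)
(x_3, y_3) = (500001·500002000001 + 356·26500·26500053000, 500001·26500053000 + 26500·500002000001) = (500003000004500001, 26500106000079500)

500001 26500
500002000001 26500053000
500003000004500001 26500106000079500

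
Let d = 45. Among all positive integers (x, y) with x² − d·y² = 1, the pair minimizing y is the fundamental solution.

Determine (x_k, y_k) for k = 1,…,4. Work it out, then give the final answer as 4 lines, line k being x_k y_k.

161 24
51841 7728
16692641 2488392
5374978561 801254496

√45 → a₀=6, period (1,2,2,2,1,12); ℓ=6 even so k=5
k=0  a_k=6  p_k/q_k = 6/1
k=1  a_k=1  p_k/q_k = 7/1
…
k=3  a_k=2  p_k/q_k = 47/7
k=4  a_k=2  p_k/q_k = 114/17
k=5  a_k=1  p_k/q_k = 161/24
(x₁, y₁) = (161, 24);  161² − 45·24² = 1 ✓
(x_2, y_2) = (161·161 + 45·24·24, 161·24 + 24·161) = (51841, 7728)
(x_3, y_3) = (161·51841 + 45·24·7728, 161·7728 + 24·51841) = (16692641, 2488392)
(x_4, y_4) = (161·16692641 + 45·24·2488392, 161·2488392 + 24·16692641) = (5374978561, 801254496)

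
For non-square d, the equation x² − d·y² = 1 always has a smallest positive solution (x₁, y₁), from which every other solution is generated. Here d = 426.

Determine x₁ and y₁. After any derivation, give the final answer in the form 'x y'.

88751 4300

d=426: √d = [20; 1,1,1,3,2,6,2,3,1,1,1,40] (ℓ=12, even), read p_11/q_11
a_0=20:  p_0=20·1+0=20,  q_0=20·0+1=1
a_1=1:  p_1=1·20+1=21,  q_1=1·1+0=1
a_2=1:  p_2=1·21+20=41,  q_2=1·1+1=2
a_3=1:  p_3=1·41+21=62,  q_3=1·2+1=3
…
a_5=2:  p_5=2·227+62=516,  q_5=2·11+3=25
…
a_9=1:  p_9=1·24809+7162=31971,  q_9=1·1202+347=1549
a_10=1:  p_10=1·31971+24809=56780,  q_10=1·1549+1202=2751
a_11=1:  p_11=1·56780+31971=88751,  q_11=1·2751+1549=4300
fundamental: x₁=88751, y₁=4300  (since 7876740001 − 426·18490000 = 1)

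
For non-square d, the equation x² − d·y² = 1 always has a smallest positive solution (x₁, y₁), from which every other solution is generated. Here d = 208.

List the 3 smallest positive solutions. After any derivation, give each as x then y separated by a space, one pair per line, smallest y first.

649 45
842401 58410
1093435849 75816135

[14; 2,2,1,2,2,28] for √208; ℓ=6 ⇒ convergent index 5
a_0=14:  p_0=14·1+0=14,  q_0=14·0+1=1
a_1=2:  p_1=2·14+1=29,  q_1=2·1+0=2
…
a_3=1:  p_3=1·72+29=101,  q_3=1·5+2=7
a_4=2:  p_4=2·101+72=274,  q_4=2·7+5=19
a_5=2:  p_5=2·274+101=649,  q_5=2·19+7=45
(x₁, y₁) = (649, 45);  649² − 208·45² = 1 ✓
k=2:  x_2 = 649·649+208·45·45 = 842401,  y_2 = 649·45+45·649 = 58410
k=3:  x_3 = 649·842401+208·45·58410 = 1093435849,  y_3 = 649·58410+45·842401 = 75816135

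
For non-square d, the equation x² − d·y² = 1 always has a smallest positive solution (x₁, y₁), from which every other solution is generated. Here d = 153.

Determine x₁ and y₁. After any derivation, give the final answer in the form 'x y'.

2177 176

√153 → a₀=12, period (2,1,2,2,2,1,2,24); ℓ=8 even so k=7
step 0: (12, 1)  from 12·(1,0) + (0,1)
step 1: (25, 2)  from 2·(12,1) + (1,0)
step 2: (37, 3)  from 1·(25,2) + (12,1)
…
step 5: (569, 46)  from 2·(235,19) + (99,8)
step 6: (804, 65)  from 1·(569,46) + (235,19)
step 7: (2177, 176)  from 2·(804,65) + (569,46)
→ (2177, 176).  Check: 2177²=4739329, 153·176²=4739328, difference 1.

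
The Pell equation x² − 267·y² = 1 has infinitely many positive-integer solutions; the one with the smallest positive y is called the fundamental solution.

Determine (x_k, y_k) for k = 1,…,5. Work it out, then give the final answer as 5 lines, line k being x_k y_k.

√267 = [16; 2,1,15,1,2,32, …], period ℓ=6 (even) → k=5
i=0: a=16 ⇒ p=16, q=1
i=1: a=2 ⇒ p=33, q=2
…
i=3: a=15 ⇒ p=768, q=47
i=4: a=1 ⇒ p=817, q=50
i=5: a=2 ⇒ p=2402, q=147
fundamental: x₁=2402, y₁=147  (since 5769604 − 267·21609 = 1)
(x_2, y_2) = (2402·2402 + 267·147·147, 2402·147 + 147·2402) = (11539207, 706188)
(x_3, y_3) = (2402·11539207 + 267·147·706188, 2402·706188 + 147·11539207) = (55434348026, 3392527005)
(x_4, y_4) = (2402·55434348026 + 267·147·3392527005, 2402·3392527005 + 147·55434348026) = (266306596377697, 16297699025832)
(x_5, y_5) = (2402·266306596377697 + 267·147·16297699025832, 2402·16297699025832 + 147·266306596377697) = (1279336833564108362, 78294142727569923)

2402 147
11539207 706188
55434348026 3392527005
266306596377697 16297699025832
1279336833564108362 78294142727569923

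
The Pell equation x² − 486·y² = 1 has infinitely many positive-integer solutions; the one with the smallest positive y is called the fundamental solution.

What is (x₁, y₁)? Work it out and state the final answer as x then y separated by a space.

485 22

√486 → a₀=22, period (22,44); ℓ=2 even so k=1
i=0: a=22 ⇒ p=22, q=1
i=1: a=22 ⇒ p=485, q=22
(x₁, y₁) = (485, 22);  485² − 486·22² = 1 ✓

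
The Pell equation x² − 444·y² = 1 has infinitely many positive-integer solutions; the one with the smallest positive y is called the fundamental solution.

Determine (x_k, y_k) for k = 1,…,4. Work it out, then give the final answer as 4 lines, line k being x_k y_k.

d=444: √d = [21; 14,42] (ℓ=2, even), read p_1/q_1
a_0=21:  p_0=21·1+0=21,  q_0=21·0+1=1
a_1=14:  p_1=14·21+1=295,  q_1=14·1+0=14
(x₁, y₁) = (295, 14);  295² − 444·14² = 1 ✓
(295+14√444)^2 = 174049 + 8260√444
(295+14√444)^3 = 102688615 + 4873386√444
(295+14√444)^4 = 60586108801 + 2875289480√444

295 14
174049 8260
102688615 4873386
60586108801 2875289480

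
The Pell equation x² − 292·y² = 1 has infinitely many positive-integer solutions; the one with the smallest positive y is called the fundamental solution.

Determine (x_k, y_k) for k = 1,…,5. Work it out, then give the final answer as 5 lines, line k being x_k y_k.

[17; 11,2,1,3,8,3,1,2,11,34] for √292; ℓ=10 ⇒ convergent index 9
i=0: a=17 ⇒ p=17, q=1
…
i=7: a=1 ⇒ p=72812, q=4261
i=8: a=2 ⇒ p=200767, q=11749
i=9: a=11 ⇒ p=2281249, q=133500
(x₁, y₁) = (2281249, 133500);  2281249² − 292·133500² = 1 ✓
(x_2, y_2) = (2281249·2281249 + 292·133500·133500, 2281249·133500 + 133500·2281249) = (10408194000001, 609093483000)
(x_3, y_3) = (2281249·10408194000001 + 292·133500·609093483000, 2281249·609093483000 + 133500·10408194000001) = (47487364308614281249, 2778987798000400500)
(x_4, y_4) = (2281249·47487364308614281249 + 292·133500·2778987798000400500, 2281249·2778987798000400500 + 133500·47487364308614281249) = (216661004683313632776000001, 12679126270400622186966000)
(x_5, y_5) = (2281249·216661004683313632776000001 + 292·133500·12679126270400622186966000, 2281249·12679126270400622186966000 + 133500·216661004683313632776000001) = (988515400545561595548925838281249, 57848488250447518938990000667500)

2281249 133500
10408194000001 609093483000
47487364308614281249 2778987798000400500
216661004683313632776000001 12679126270400622186966000
988515400545561595548925838281249 57848488250447518938990000667500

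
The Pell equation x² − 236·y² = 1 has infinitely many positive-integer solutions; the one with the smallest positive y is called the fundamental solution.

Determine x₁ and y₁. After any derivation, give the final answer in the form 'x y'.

[15; 2,1,3,5,1,6,1,5,3,1,2,30] for √236; ℓ=12 ⇒ convergent index 11
a_0=15:  p_0=15·1+0=15,  q_0=15·0+1=1
…
a_9=3:  p_9=3·48806+8311=154729,  q_9=3·3177+541=10072
a_10=1:  p_10=1·154729+48806=203535,  q_10=1·10072+3177=13249
a_11=2:  p_11=2·203535+154729=561799,  q_11=2·13249+10072=36570
→ (561799, 36570).  Check: 561799²=315618116401, 236·36570²=315618116400, difference 1.

561799 36570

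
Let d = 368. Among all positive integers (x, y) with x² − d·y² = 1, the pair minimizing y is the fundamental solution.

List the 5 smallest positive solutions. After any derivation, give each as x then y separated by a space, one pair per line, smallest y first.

√368 = [19; 5,2,5,38, …], period ℓ=4 (even) → k=3
step 0: (19, 1)  from 19·(1,0) + (0,1)
step 1: (96, 5)  from 5·(19,1) + (1,0)
step 2: (211, 11)  from 2·(96,5) + (19,1)
step 3: (1151, 60)  from 5·(211,11) + (96,5)
→ (1151, 60).  Check: 1151²=1324801, 368·60²=1324800, difference 1.
(x_2, y_2) = (1151·1151 + 368·60·60, 1151·60 + 60·1151) = (2649601, 138120)
(x_3, y_3) = (1151·2649601 + 368·60·138120, 1151·138120 + 60·2649601) = (6099380351, 317952180)
(x_4, y_4) = (1151·6099380351 + 368·60·317952180, 1151·317952180 + 60·6099380351) = (14040770918401, 731925780240)
(x_5, y_5) = (1151·14040770918401 + 368·60·731925780240, 1151·731925780240 + 60·14040770918401) = (32321848554778751, 1684892828160300)

1151 60
2649601 138120
6099380351 317952180
14040770918401 731925780240
32321848554778751 1684892828160300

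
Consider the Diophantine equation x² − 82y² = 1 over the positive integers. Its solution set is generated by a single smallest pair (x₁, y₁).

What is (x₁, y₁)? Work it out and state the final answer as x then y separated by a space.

√82 → a₀=9, period (18); ℓ=1 odd so k=1
a_0=9:  p_0=9·1+0=9,  q_0=9·0+1=1
a_1=18:  p_1=18·9+1=163,  q_1=18·1+0=18
→ (163, 18).  Check: 163²=26569, 82·18²=26568, difference 1.

163 18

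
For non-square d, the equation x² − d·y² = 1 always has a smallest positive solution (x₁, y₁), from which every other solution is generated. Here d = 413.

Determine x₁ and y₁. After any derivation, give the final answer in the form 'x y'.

113399 5580

√413 = [20; 3,9,1,4,1,9,3,40, …], period ℓ=8 (even) → k=7
k=0  a_k=20  p_k/q_k = 20/1
k=1  a_k=3  p_k/q_k = 61/3
…
k=3  a_k=1  p_k/q_k = 630/31
k=4  a_k=4  p_k/q_k = 3089/152
k=5  a_k=1  p_k/q_k = 3719/183
k=6  a_k=9  p_k/q_k = 36560/1799
k=7  a_k=3  p_k/q_k = 113399/5580
(x₁, y₁) = (113399, 5580);  113399² − 413·5580² = 1 ✓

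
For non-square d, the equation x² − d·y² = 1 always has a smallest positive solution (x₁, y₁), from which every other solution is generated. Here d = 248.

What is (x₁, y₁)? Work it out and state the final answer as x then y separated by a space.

[15; 1,2,1,30] for √248; ℓ=4 ⇒ convergent index 3
a_0=15:  p_0=15·1+0=15,  q_0=15·0+1=1
…
a_2=2:  p_2=2·16+15=47,  q_2=2·1+1=3
a_3=1:  p_3=1·47+16=63,  q_3=1·3+1=4
→ (63, 4).  Check: 63²=3969, 248·4²=3968, difference 1.

63 4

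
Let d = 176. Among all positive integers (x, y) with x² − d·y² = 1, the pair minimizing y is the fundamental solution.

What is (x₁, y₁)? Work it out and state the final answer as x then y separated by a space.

√176 → a₀=13, period (3,1,3,26); ℓ=4 even so k=3
step 0: (13, 1)  from 13·(1,0) + (0,1)
…
step 2: (53, 4)  from 1·(40,3) + (13,1)
step 3: (199, 15)  from 3·(53,4) + (40,3)
→ (199, 15).  Check: 199²=39601, 176·15²=39600, difference 1.

199 15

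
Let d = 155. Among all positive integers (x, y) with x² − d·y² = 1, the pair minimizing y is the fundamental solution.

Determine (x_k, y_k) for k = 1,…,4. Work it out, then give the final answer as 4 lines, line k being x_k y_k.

√155 → a₀=12, period (2,4,2,24); ℓ=4 even so k=3
step 0: (12, 1)  from 12·(1,0) + (0,1)
step 1: (25, 2)  from 2·(12,1) + (1,0)
step 2: (112, 9)  from 4·(25,2) + (12,1)
step 3: (249, 20)  from 2·(112,9) + (25,2)
fundamental: x₁=249, y₁=20  (since 62001 − 155·400 = 1)
n=2: (249,20)∘(249,20) = (249·249+155·20·20, 249·20+20·249) = (124001,9960)
n=3: (124001,9960)∘(249,20) = (249·124001+155·20·9960, 249·9960+20·124001) = (61752249,4960060)
n=4: (61752249,4960060)∘(249,20) = (249·61752249+155·20·4960060, 249·4960060+20·61752249) = (30752496001,2470099920)

249 20
124001 9960
61752249 4960060
30752496001 2470099920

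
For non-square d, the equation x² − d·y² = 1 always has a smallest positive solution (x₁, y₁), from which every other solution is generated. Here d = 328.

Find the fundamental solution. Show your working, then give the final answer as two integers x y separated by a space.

163 9

√328 = [18; 9,36, …], period ℓ=2 (even) → k=1
a_0=18:  p_0=18·1+0=18,  q_0=18·0+1=1
a_1=9:  p_1=9·18+1=163,  q_1=9·1+0=9
→ (163, 9).  Check: 163²=26569, 328·9²=26568, difference 1.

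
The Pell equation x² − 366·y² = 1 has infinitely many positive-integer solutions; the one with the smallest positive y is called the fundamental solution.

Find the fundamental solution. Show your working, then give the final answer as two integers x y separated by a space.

√366 = [19; 7,1,1,1,2,12,2,1,1,1,7,38, …], period ℓ=12 (even) → k=11
k=0  a_k=19  p_k/q_k = 19/1
…
k=2  a_k=1  p_k/q_k = 153/8
k=3  a_k=1  p_k/q_k = 287/15
k=4  a_k=1  p_k/q_k = 440/23
…
k=7  a_k=2  p_k/q_k = 30055/1571
k=8  a_k=1  p_k/q_k = 44499/2326
k=9  a_k=1  p_k/q_k = 74554/3897
k=10  a_k=1  p_k/q_k = 119053/6223
k=11  a_k=7  p_k/q_k = 907925/47458
→ (907925, 47458).  Check: 907925²=824327805625, 366·47458²=824327805624, difference 1.

907925 47458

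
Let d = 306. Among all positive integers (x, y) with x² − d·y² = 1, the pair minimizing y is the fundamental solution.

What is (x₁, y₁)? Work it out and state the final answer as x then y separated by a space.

√306 = [17; 2,34, …], period ℓ=2 (even) → k=1
step 0: (17, 1)  from 17·(1,0) + (0,1)
step 1: (35, 2)  from 2·(17,1) + (1,0)
fundamental: x₁=35, y₁=2  (since 1225 − 306·4 = 1)

35 2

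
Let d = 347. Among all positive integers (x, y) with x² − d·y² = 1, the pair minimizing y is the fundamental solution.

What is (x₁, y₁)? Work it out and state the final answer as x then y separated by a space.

√347 = [18; 1,1,1,2,4,…,1,1,36, …], period ℓ=14 (even) → k=13
a_0=18:  p_0=18·1+0=18,  q_0=18·0+1=1
…
a_2=1:  p_2=1·19+18=37,  q_2=1·1+1=2
…
a_5=4:  p_5=4·149+56=652,  q_5=4·8+3=35
a_6=1:  p_6=1·652+149=801,  q_6=1·35+8=43
…
a_8=1:  p_8=1·14269+801=15070,  q_8=1·766+43=809
a_9=4:  p_9=4·15070+14269=74549,  q_9=4·809+766=4002
…
a_11=1:  p_11=1·164168+74549=238717,  q_11=1·8813+4002=12815
a_12=1:  p_12=1·238717+164168=402885,  q_12=1·12815+8813=21628
a_13=1:  p_13=1·402885+238717=641602,  q_13=1·21628+12815=34443
→ (641602, 34443).  Check: 641602²=411653126404, 347·34443²=411653126403, difference 1.

641602 34443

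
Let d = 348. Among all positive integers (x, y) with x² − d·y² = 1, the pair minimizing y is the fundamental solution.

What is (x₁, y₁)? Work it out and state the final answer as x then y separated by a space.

1567 84

√348 = [18; 1,1,1,8,1,1,1,36, …], period ℓ=8 (even) → k=7
i=0: a=18 ⇒ p=18, q=1
…
i=3: a=1 ⇒ p=56, q=3
…
i=6: a=1 ⇒ p=1026, q=55
i=7: a=1 ⇒ p=1567, q=84
→ (1567, 84).  Check: 1567²=2455489, 348·84²=2455488, difference 1.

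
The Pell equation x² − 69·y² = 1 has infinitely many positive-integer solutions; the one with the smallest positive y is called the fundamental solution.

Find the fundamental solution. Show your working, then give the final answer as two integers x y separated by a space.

[8; 3,3,1,4,1,3,3,16] for √69; ℓ=8 ⇒ convergent index 7
i=0: a=8 ⇒ p=8, q=1
i=1: a=3 ⇒ p=25, q=3
i=2: a=3 ⇒ p=83, q=10
i=3: a=1 ⇒ p=108, q=13
i=4: a=4 ⇒ p=515, q=62
i=5: a=1 ⇒ p=623, q=75
i=6: a=3 ⇒ p=2384, q=287
i=7: a=3 ⇒ p=7775, q=936
fundamental: x₁=7775, y₁=936  (since 60450625 − 69·876096 = 1)

7775 936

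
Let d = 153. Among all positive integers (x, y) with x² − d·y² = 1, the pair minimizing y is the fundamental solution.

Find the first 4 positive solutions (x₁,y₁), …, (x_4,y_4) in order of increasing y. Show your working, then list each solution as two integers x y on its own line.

d=153: √d = [12; 2,1,2,2,2,1,2,24] (ℓ=8, even), read p_7/q_7
k=0  a_k=12  p_k/q_k = 12/1
…
k=2  a_k=1  p_k/q_k = 37/3
…
k=4  a_k=2  p_k/q_k = 235/19
…
k=6  a_k=1  p_k/q_k = 804/65
k=7  a_k=2  p_k/q_k = 2177/176
(x₁, y₁) = (2177, 176);  2177² − 153·176² = 1 ✓
k=2:  x_2 = 2177·2177+153·176·176 = 9478657,  y_2 = 2177·176+176·2177 = 766304
k=3:  x_3 = 2177·9478657+153·176·766304 = 41270070401,  y_3 = 2177·766304+176·9478657 = 3336487440
k=4:  x_4 = 2177·41270070401+153·176·3336487440 = 179689877047297,  y_4 = 2177·3336487440+176·41270070401 = 14527065547456

2177 176
9478657 766304
41270070401 3336487440
179689877047297 14527065547456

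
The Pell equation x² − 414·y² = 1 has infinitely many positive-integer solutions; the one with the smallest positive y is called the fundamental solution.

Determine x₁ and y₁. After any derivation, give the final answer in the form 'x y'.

d=414: √d = [20; 2,1,7,2,7,1,2,40] (ℓ=8, even), read p_7/q_7
k=0  a_k=20  p_k/q_k = 20/1
k=1  a_k=2  p_k/q_k = 41/2
k=2  a_k=1  p_k/q_k = 61/3
k=3  a_k=7  p_k/q_k = 468/23
…
k=5  a_k=7  p_k/q_k = 7447/366
k=6  a_k=1  p_k/q_k = 8444/415
k=7  a_k=2  p_k/q_k = 24335/1196
→ (24335, 1196).  Check: 24335²=592192225, 414·1196²=592192224, difference 1.

24335 1196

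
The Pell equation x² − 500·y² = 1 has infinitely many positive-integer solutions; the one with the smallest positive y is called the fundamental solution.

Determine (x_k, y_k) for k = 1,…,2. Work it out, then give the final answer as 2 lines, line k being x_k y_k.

d=500: √d = [22; 2,1,3,2,1,…,1,2,44] (ℓ=14, even), read p_13/q_13
step 0: (22, 1)  from 22·(1,0) + (0,1)
…
step 4: (559, 25)  from 2·(246,11) + (67,3)
…
step 12: (335522, 15005)  from 1·(259205,11592) + (76317,3413)
step 13: (930249, 41602)  from 2·(335522,15005) + (259205,11592)
fundamental: x₁=930249, y₁=41602  (since 865363202001 − 500·1730726404 = 1)
n=2: (930249,41602)∘(930249,41602) = (930249·930249+500·41602·41602, 930249·41602+41602·930249) = (1730726404001,77400437796)

930249 41602
1730726404001 77400437796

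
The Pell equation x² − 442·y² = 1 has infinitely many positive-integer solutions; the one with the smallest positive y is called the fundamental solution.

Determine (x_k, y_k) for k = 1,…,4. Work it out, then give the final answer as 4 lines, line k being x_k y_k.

883 42
1559377 74172
2753858899 130987710
4863313256257 231324221688

√442 = [21; 42, …], period ℓ=1 (odd) → k=1
i=0: a=21 ⇒ p=21, q=1
i=1: a=42 ⇒ p=883, q=42
→ (883, 42).  Check: 883²=779689, 442·42²=779688, difference 1.
(883+42√442)^2 = 1559377 + 74172√442
(883+42√442)^3 = 2753858899 + 130987710√442
(883+42√442)^4 = 4863313256257 + 231324221688√442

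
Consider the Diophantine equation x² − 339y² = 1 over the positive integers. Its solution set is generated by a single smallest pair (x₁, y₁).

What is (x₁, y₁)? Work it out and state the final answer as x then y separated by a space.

97970 5321

√339 → a₀=18, period (2,2,2,1,17,1,2,2,2,36); ℓ=10 even so k=9
step 0: (18, 1)  from 18·(1,0) + (0,1)
step 1: (37, 2)  from 2·(18,1) + (1,0)
step 2: (92, 5)  from 2·(37,2) + (18,1)
…
step 4: (313, 17)  from 1·(221,12) + (92,5)
step 5: (5542, 301)  from 17·(313,17) + (221,12)
step 6: (5855, 318)  from 1·(5542,301) + (313,17)
step 7: (17252, 937)  from 2·(5855,318) + (5542,301)
step 8: (40359, 2192)  from 2·(17252,937) + (5855,318)
step 9: (97970, 5321)  from 2·(40359,2192) + (17252,937)
fundamental: x₁=97970, y₁=5321  (since 9598120900 − 339·28313041 = 1)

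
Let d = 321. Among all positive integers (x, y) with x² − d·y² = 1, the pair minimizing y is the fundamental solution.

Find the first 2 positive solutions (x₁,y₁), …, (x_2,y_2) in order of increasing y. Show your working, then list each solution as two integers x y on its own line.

d=321: √d = [17; 1,10,1,34] (ℓ=4, even), read p_3/q_3
k=0  a_k=17  p_k/q_k = 17/1
…
k=2  a_k=10  p_k/q_k = 197/11
k=3  a_k=1  p_k/q_k = 215/12
(x₁, y₁) = (215, 12);  215² − 321·12² = 1 ✓
(x_2, y_2) = (215·215 + 321·12·12, 215·12 + 12·215) = (92449, 5160)

215 12
92449 5160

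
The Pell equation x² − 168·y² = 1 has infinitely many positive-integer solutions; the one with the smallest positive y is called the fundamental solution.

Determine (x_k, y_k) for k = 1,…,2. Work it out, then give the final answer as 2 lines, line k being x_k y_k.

[12; 1,24] for √168; ℓ=2 ⇒ convergent index 1
k=0  a_k=12  p_k/q_k = 12/1
k=1  a_k=1  p_k/q_k = 13/1
fundamental: x₁=13, y₁=1  (since 169 − 168·1 = 1)
(13+1√168)^2 = 337 + 26√168

13 1
337 26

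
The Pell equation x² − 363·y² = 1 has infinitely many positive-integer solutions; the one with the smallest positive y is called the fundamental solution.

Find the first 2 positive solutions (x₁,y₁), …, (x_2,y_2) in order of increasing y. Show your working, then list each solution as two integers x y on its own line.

d=363: √d = [19; 19,38] (ℓ=2, even), read p_1/q_1
k=0  a_k=19  p_k/q_k = 19/1
k=1  a_k=19  p_k/q_k = 362/19
fundamental: x₁=362, y₁=19  (since 131044 − 363·361 = 1)
(x_2, y_2) = (362·362 + 363·19·19, 362·19 + 19·362) = (262087, 13756)

362 19
262087 13756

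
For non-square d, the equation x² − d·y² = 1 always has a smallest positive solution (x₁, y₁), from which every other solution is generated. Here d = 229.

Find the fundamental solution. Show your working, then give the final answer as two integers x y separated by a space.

[15; 7,1,1,7,30] for √229; ℓ=5 ⇒ convergent index 9
step 0: (15, 1)  from 15·(1,0) + (0,1)
…
step 2: (121, 8)  from 1·(106,7) + (15,1)
…
step 4: (1710, 113)  from 7·(227,15) + (121,8)
…
step 6: (362399, 23948)  from 7·(51527,3405) + (1710,113)
…
step 8: (776325, 51301)  from 1·(413926,27353) + (362399,23948)
step 9: (5848201, 386460)  from 7·(776325,51301) + (413926,27353)
(x₁, y₁) = (5848201, 386460);  5848201² − 229·386460² = 1 ✓

5848201 386460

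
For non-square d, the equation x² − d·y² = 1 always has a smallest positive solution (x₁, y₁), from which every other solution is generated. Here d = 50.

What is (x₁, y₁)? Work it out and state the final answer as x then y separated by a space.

99 14

√50 → a₀=7, period (14); ℓ=1 odd so k=1
step 0: (7, 1)  from 7·(1,0) + (0,1)
step 1: (99, 14)  from 14·(7,1) + (1,0)
fundamental: x₁=99, y₁=14  (since 9801 − 50·196 = 1)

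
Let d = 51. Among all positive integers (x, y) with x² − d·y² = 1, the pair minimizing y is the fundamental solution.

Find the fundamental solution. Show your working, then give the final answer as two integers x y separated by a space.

50 7

d=51: √d = [7; 7,14] (ℓ=2, even), read p_1/q_1
i=0: a=7 ⇒ p=7, q=1
i=1: a=7 ⇒ p=50, q=7
(x₁, y₁) = (50, 7);  50² − 51·7² = 1 ✓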